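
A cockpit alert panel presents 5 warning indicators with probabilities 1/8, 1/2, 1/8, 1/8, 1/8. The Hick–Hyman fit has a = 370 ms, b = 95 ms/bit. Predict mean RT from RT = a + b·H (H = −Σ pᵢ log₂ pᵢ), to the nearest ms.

Each term −pᵢ log₂ pᵢ: 0.125·3 + 0.5·1 + 0.125·3 + 0.125·3 + 0.125·3; summed, H = 2.000 bits.
Mean RT = a + bH = 370 + 95·2.000 = 560.00 ms.

560 ms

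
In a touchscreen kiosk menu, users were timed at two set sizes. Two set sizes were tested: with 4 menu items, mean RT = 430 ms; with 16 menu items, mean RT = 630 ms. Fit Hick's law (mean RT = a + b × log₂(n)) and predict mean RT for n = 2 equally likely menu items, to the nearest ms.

Solve the two-equation system in a and b:
  b = (630 − 430) / (log₂ 16 − log₂ 4) = 200 / (4 − 2) = 100 ms/bit
  a = 430 − 100 × 2 = 230 ms
Then RT(2) = 230 + 100 × log₂ 2 = 230 + 100 × 1 ≈ 330.000 ms.

330 ms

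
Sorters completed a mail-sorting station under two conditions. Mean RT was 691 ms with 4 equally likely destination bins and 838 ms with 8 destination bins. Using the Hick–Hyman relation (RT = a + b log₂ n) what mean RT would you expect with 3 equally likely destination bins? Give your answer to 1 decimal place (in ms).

630.0 ms

Fit slope and intercept:
  b = (838 − 691) / (log₂ 8 − log₂ 4) = 147 / (3 − 2) = 147.000 ms/bit
  a = 691 − 147.000 × 2 = 397.000 ms
Then RT(3) = 397.000 + 147.000 × log₂ 3 = 397.000 + 147.000 × 1.5850 ≈ 629.989 ms.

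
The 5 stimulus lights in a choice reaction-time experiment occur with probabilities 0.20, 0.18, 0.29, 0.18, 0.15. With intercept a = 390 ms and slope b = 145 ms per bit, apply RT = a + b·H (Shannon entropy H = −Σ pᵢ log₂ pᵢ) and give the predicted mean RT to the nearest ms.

Entropy contributions −pᵢ log₂ pᵢ: 0.4644, 0.4453, 0.5179, 0.4453, 0.4105; sum H = 2.2834 bits.
RT = a + bH = 390 + 145·2.2834 = 721.10 ms.

721 ms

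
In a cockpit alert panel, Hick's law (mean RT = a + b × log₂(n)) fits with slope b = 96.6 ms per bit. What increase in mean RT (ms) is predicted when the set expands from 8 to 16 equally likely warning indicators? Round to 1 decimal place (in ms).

96.6 ms

The intercept a cancels: ΔRT = b·(log₂ n₂ − log₂ n₁) = b·log₂(n₂/n₁).
log₂(16) − log₂(8) = log₂(16/8) = log₂(2) = 1.
ΔRT = 96.6 × 1.0000 = 96.600 ms.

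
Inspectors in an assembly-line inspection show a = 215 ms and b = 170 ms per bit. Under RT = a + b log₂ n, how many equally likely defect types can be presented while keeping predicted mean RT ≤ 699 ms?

7

170·log₂ n ≤ 699 − 215 = 484, giving log₂ n ≤ 2.8471 and n ≤ 7.195. The largest whole number is 7.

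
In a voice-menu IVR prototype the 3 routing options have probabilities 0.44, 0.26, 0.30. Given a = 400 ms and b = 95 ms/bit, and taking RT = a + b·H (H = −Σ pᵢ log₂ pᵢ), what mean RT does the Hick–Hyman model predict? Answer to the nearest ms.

547 ms

Entropy contributions −pᵢ log₂ pᵢ: 0.5211, 0.5053, 0.5211; sum H = 1.5475 bits.
RT = a + bH = 400 + 95·1.5475 = 547.01 ms.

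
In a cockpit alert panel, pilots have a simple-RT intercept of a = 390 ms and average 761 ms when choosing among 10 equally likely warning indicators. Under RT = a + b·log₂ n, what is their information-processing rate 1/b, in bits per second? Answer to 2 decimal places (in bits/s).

Choice component = 761 − 390 = 371 ms over log₂(10) = 3.3219 bits.
b = 371 / 3.3219 = 111.682 ms/bit, so 1/b = 8.954 bits/s.

8.95 bits/s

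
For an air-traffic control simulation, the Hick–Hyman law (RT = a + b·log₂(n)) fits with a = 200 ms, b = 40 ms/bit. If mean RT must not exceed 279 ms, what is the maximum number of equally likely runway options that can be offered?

3

Information budget: (279 − 200)/40 = 1.9750 bits, so n ≤ 2^1.9750 = 3.931 → at most 3.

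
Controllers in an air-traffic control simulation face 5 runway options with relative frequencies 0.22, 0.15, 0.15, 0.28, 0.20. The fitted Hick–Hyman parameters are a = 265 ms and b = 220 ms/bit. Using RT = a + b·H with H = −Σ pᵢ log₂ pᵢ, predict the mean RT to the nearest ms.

767 ms

Entropy contributions −pᵢ log₂ pᵢ: 0.4806, 0.4105, 0.4105, 0.5142, 0.4644; sum H = 2.2803 bits.
RT = a + bH = 265 + 220·2.2803 = 766.66 ms.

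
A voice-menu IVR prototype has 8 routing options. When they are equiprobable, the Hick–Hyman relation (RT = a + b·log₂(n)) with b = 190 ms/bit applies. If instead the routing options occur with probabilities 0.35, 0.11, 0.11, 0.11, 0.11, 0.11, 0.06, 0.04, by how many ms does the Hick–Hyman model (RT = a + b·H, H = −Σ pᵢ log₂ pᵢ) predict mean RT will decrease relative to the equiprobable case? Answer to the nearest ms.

55 ms

The RT saving is b·ΔH. Equiprobable H₀ = log₂(8) = 3.0000 bits; with the given probabilities H = 2.7108 bits.
b·(H₀ − H) = 190 × (3.0000 − 2.7108) = 54.94 ms.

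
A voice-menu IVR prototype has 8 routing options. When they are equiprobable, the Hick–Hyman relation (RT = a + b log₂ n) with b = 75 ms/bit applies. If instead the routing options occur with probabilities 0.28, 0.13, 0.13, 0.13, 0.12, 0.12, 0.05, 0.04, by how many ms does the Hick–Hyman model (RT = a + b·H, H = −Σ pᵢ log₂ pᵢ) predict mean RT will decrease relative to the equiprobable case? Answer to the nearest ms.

15 ms

The RT saving is b·ΔH. Equiprobable H₀ = log₂(8) = 3.0000 bits; with the given probabilities H = 2.7981 bits.
b·(H₀ − H) = 75 × (3.0000 − 2.7981) = 15.14 ms.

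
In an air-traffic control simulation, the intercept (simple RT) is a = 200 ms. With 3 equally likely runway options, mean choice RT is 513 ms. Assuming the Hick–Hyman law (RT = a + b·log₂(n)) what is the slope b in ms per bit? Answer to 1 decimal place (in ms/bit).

197.5 ms/bit

3 alternatives carry log₂ 3 = 1.5850 bits; the choice cost is 513 − 200 = 313 ms, so b = 313/1.5850 = 197.481 ms/bit.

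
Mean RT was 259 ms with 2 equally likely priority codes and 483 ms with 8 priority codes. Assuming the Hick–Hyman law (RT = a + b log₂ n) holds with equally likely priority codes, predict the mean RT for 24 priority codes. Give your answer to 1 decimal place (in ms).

660.5 ms

With log₂ n on the abscissa the relation is linear; from the two conditions:
  b = (483 − 259) / (log₂ 8 − log₂ 2) = 224 / (3 − 1) = 112.000 ms/bit
  a = 259 − 112.000 × 1 = 147.000 ms
Then RT(24) = 147.000 + 112.000 × log₂ 24 = 147.000 + 112.000 × 4.5850 ≈ 660.516 ms.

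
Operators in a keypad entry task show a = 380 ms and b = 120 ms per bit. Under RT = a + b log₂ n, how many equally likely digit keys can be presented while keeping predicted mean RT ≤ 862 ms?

16

Information budget: (862 − 380)/120 = 4.0167 bits, so n ≤ 2^4.0167 = 16.186 → at most 16.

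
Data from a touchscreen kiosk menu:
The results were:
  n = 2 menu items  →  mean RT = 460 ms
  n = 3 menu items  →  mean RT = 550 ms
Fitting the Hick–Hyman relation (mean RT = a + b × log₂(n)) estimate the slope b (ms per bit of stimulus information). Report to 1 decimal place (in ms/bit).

153.9 ms/bit

Slope: b = (550 − 460) / (log₂ 3 − log₂ 2) = 90/0.5850 = 153.856 ms/bit.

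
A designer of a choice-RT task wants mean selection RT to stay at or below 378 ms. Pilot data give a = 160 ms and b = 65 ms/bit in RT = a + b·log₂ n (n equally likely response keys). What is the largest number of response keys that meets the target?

Information budget: (378 − 160)/65 = 3.3538 bits, so n ≤ 2^3.3538 = 10.224 → at most 10.

10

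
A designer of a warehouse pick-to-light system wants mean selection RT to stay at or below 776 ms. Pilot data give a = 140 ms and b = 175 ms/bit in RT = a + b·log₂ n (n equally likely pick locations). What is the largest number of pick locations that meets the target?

Set 140 + 175·log₂ n ≤ 776 → log₂ n ≤ (776 − 140)/175 = 3.6343.
So n ≤ 2^3.6343 = 12.417; the largest integer n is 12.

12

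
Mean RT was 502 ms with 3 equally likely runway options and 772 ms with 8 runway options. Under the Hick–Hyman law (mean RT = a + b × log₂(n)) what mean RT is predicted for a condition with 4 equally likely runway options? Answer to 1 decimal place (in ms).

581.2 ms

RT is linear in log₂ n, so two points fix the line:
  b = (772 − 502) / (log₂ 8 − log₂ 3) = 270 / (3 − 1.5850) = 190.808 ms/bit
  a = 502 − 190.808 × 1.5850 = 199.577 ms
Then RT(4) = 199.577 + 190.808 × log₂ 4 = 199.577 + 190.808 × 2 ≈ 581.192 ms.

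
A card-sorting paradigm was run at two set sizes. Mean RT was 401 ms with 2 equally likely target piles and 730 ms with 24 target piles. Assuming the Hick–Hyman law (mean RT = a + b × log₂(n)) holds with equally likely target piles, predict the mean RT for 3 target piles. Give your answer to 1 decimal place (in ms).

Solve the two-equation system in a and b:
  b = (730 − 401) / (log₂ 24 − log₂ 2) = 329 / (4.5850 − 1) = 91.772 ms/bit
  a = 401 − 91.772 × 1 = 309.228 ms
Then RT(3) = 309.228 + 91.772 × log₂ 3 = 309.228 + 91.772 × 1.5850 ≈ 454.683 ms.

454.7 ms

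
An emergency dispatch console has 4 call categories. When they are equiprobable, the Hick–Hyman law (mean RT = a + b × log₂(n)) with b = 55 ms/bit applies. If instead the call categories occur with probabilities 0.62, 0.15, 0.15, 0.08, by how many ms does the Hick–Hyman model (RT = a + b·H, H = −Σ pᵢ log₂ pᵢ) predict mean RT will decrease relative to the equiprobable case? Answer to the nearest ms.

25 ms

Equiprobable entropy H₀ = log₂ 4 = 2.0000 bits.
Skewed entropy H = −Σ pᵢ log₂ pᵢ = 1.5402 bits.
ΔRT = b·(H₀ − H) = 55 × 0.4598 = 25.29 ms.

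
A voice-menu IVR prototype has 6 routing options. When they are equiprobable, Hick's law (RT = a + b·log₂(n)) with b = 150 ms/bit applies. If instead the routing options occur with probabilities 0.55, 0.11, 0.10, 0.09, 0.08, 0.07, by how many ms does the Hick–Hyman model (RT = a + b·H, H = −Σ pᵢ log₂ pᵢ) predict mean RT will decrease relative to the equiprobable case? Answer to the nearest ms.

The RT saving is b·ΔH. Equiprobable H₀ = log₂(6) = 2.5850 bits; with the given probabilities H = 2.0296 bits.
b·(H₀ − H) = 150 × (2.5850 − 2.0296) = 83.31 ms.

83 ms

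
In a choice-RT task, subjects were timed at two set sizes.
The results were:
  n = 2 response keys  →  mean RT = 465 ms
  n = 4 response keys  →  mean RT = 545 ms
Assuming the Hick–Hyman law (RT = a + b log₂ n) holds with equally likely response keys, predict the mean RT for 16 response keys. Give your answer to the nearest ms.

RT is linear in log₂ n, so two points fix the line:
  b = (545 − 465) / (log₂ 4 − log₂ 2) = 80 / (2 − 1) = 80 ms/bit
  a = 465 − 80 × 1 = 385 ms
Then RT(16) = 385 + 80 × log₂ 16 = 385 + 80 × 4 ≈ 705.000 ms.

705 ms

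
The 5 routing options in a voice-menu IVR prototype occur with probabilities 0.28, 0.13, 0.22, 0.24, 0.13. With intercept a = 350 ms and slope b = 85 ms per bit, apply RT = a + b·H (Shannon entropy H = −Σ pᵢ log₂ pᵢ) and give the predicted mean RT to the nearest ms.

542 ms

Entropy contributions −pᵢ log₂ pᵢ: 0.5142, 0.3826, 0.4806, 0.4941, 0.3826; sum H = 2.2542 bits.
RT = a + bH = 350 + 85·2.2542 = 541.61 ms.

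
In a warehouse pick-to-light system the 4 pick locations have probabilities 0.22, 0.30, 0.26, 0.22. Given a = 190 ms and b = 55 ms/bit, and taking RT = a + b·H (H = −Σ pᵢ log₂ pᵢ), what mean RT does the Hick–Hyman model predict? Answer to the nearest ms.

299 ms

Entropy contributions −pᵢ log₂ pᵢ: 0.4806, 0.5211, 0.5053, 0.4806; sum H = 1.9875 bits.
RT = a + bH = 190 + 55·1.9875 = 299.31 ms.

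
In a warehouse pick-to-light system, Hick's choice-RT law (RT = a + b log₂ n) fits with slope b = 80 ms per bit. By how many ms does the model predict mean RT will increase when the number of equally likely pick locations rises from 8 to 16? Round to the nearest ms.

80 ms

Only the slope matters, since a is common to both: ΔRT = b·log₂(n₂/n₁).
log₂(16) − log₂(8) = log₂(16/8) = log₂(2) = 1.
ΔRT = 80 × 1.0000 = 80.000 ms.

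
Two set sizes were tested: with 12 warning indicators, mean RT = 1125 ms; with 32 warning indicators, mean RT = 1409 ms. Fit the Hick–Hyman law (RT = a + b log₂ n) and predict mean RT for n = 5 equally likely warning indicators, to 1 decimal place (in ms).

871.5 ms

Fit slope and intercept:
  b = (1409 − 1125) / (log₂ 32 − log₂ 12) = 284 / (5 − 3.5850) = 200.701 ms/bit
  a = 1125 − 200.701 × 3.5850 = 405.493 ms
Then RT(5) = 405.493 + 200.701 × log₂ 5 = 405.493 + 200.701 × 2.3219 ≈ 871.507 ms.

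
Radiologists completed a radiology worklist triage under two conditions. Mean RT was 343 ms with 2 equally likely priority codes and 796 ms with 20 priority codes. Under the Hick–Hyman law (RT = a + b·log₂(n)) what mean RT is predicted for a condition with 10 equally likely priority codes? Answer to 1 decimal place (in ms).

Fit slope and intercept:
  b = (796 − 343) / (log₂ 20 − log₂ 2) = 453 / (4.3219 − 1) = 136.367 ms/bit
  a = 343 − 136.367 × 1 = 206.633 ms
Then RT(10) = 206.633 + 136.367 × log₂ 10 = 206.633 + 136.367 × 3.3219 ≈ 659.633 ms.

659.6 ms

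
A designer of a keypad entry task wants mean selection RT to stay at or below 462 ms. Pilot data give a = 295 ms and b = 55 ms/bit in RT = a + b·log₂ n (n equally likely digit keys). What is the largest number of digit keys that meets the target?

8

Set 295 + 55·log₂ n ≤ 462 → log₂ n ≤ (462 − 295)/55 = 3.0364.
So n ≤ 2^3.0364 = 8.204; the largest integer n is 8.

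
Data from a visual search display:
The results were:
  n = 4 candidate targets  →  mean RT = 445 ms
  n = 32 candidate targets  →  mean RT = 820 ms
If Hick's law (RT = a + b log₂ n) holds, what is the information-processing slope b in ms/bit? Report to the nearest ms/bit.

125 ms/bit

The slope on a log₂ axis is (820 − 445) / (5 − 2) = 125 ms/bit.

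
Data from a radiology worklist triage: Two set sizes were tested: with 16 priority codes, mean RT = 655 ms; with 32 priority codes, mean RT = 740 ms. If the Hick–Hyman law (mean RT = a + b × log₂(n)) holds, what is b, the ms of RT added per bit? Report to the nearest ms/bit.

b = (RT₂ − RT₁)/(log₂ n₂ − log₂ n₁) = (740 − 655)/(5 − 4) = 85 ms/bit.

85 ms/bit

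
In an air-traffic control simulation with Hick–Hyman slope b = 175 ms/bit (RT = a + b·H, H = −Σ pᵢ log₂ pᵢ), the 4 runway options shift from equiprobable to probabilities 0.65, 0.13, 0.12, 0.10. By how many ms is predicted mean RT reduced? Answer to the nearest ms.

The RT saving is b·ΔH. Equiprobable H₀ = log₂(4) = 2.0000 bits; with the given probabilities H = 1.4859 bits.
b·(H₀ − H) = 175 × (2.0000 − 1.4859) = 89.97 ms.

90 ms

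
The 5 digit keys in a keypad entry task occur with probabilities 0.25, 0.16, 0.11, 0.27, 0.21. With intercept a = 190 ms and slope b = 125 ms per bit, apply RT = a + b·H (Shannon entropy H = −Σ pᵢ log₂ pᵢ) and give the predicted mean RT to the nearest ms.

472 ms

Entropy contributions −pᵢ log₂ pᵢ: 0.5000, 0.4230, 0.3503, 0.5100, 0.4728; sum H = 2.2561 bits.
RT = a + bH = 190 + 125·2.2561 = 472.02 ms.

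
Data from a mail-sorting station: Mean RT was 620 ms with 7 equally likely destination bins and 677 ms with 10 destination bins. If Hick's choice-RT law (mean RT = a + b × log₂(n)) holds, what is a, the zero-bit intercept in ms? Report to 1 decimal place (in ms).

309.0 ms

The slope on a log₂ axis is (677 − 620) / (3.3219 − 2.8074) = 110.771 ms/bit.
Intercept: a = 620 − 110.771·log₂(7) = 309.025 ms.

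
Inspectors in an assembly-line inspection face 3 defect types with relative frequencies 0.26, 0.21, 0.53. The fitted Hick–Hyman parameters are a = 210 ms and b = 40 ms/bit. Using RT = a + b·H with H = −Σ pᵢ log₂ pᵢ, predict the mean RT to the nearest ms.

H = 0.26·log₂(1/0.26) + 0.21·log₂(1/0.21) + 0.53·log₂(1/0.53) = 1.4636 bits.
RT = 210 + 40 × 1.4636 = 268.54 ms.

269 ms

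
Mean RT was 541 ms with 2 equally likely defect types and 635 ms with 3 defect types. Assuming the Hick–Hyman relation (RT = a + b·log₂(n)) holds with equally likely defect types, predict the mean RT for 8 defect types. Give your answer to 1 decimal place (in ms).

Solve the two-equation system in a and b:
  b = (635 − 541) / (log₂ 3 − log₂ 2) = 94 / (1.5850 − 1) = 160.694 ms/bit
  a = 541 − 160.694 × 1 = 380.306 ms
Then RT(8) = 380.306 + 160.694 × log₂ 8 = 380.306 + 160.694 × 3 ≈ 862.388 ms.

862.4 ms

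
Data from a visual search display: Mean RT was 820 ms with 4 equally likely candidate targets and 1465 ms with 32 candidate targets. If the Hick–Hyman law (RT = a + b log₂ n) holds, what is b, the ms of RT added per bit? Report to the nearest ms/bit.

215 ms/bit

b = (RT₂ − RT₁)/(log₂ n₂ − log₂ n₁) = (1465 − 820)/(5 − 2) = 215 ms/bit.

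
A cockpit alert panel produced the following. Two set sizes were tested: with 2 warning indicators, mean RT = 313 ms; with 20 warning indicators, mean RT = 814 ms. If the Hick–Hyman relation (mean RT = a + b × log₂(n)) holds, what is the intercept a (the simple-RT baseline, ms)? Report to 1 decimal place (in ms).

b = (RT₂ − RT₁)/(log₂ n₂ − log₂ n₁) = (814 − 313)/(4.3219 − 1) = 150.816 ms/bit.
a = RT₁ − b·log₂ n₁ = 313 − 150.816 × 1 = 162.184 ms.

162.2 ms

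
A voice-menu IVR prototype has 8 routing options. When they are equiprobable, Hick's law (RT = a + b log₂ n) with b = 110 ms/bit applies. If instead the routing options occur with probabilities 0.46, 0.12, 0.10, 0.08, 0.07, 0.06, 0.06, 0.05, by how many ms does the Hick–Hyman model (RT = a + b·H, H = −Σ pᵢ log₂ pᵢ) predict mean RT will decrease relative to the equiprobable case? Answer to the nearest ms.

57 ms

Equiprobable entropy H₀ = log₂ 8 = 3.0000 bits.
Skewed entropy H = −Σ pᵢ log₂ pᵢ = 2.4778 bits.
ΔRT = b·(H₀ − H) = 110 × 0.5222 = 57.44 ms.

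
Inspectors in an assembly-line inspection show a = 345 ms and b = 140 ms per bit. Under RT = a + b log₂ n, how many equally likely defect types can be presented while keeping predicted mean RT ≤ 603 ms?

Set 345 + 140·log₂ n ≤ 603 → log₂ n ≤ (603 − 345)/140 = 1.8429.
So n ≤ 2^1.8429 = 3.587; the largest integer n is 3.

3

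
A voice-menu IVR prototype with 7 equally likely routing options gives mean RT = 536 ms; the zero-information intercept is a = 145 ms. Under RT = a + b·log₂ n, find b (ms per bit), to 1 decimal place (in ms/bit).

139.3 ms/bit

b = (536 − 145) / log₂(7) = 391 / 2.8074 = 139.277 ms/bit.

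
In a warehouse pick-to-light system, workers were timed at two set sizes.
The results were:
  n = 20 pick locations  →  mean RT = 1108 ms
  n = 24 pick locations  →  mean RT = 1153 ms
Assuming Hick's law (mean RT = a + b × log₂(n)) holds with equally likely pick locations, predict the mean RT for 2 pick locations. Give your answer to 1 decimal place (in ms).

Fit slope and intercept:
  b = (1153 − 1108) / (log₂ 24 − log₂ 20) = 45 / (4.5850 − 4.3219) = 171.080 ms/bit
  a = 1108 − 171.080 × 4.3219 = 368.603 ms
Then RT(2) = 368.603 + 171.080 × log₂ 2 = 368.603 + 171.080 × 1 ≈ 539.684 ms.

539.7 ms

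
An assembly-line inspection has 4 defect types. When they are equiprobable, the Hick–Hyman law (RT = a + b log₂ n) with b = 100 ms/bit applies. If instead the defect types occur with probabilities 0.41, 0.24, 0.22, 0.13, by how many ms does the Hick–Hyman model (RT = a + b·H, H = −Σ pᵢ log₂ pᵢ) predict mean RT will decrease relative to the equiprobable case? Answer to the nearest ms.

12 ms

Equiprobable entropy H₀ = log₂ 4 = 2.0000 bits.
Skewed entropy H = −Σ pᵢ log₂ pᵢ = 1.8847 bits.
ΔRT = b·(H₀ − H) = 100 × 0.1153 = 11.53 ms.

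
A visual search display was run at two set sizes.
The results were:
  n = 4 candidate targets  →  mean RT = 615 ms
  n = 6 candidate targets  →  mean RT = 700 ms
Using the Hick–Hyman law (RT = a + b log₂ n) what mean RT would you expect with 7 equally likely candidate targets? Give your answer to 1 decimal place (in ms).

With log₂ n on the abscissa the relation is linear; from the two conditions:
  b = (700 − 615) / (log₂ 6 − log₂ 4) = 85 / (2.5850 − 2) = 145.308 ms/bit
  a = 615 − 145.308 × 2 = 324.383 ms
Then RT(7) = 324.383 + 145.308 × log₂ 7 = 324.383 + 145.308 × 2.8074 ≈ 732.316 ms.

732.3 ms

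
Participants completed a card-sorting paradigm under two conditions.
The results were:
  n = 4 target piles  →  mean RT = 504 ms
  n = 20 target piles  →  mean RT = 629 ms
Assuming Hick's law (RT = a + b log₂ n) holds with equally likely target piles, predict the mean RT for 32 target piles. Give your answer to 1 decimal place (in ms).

665.5 ms

With log₂ n on the abscissa the relation is linear; from the two conditions:
  b = (629 − 504) / (log₂ 20 − log₂ 4) = 125 / (4.3219 − 2) = 53.835 ms/bit
  a = 504 − 53.835 × 2 = 396.331 ms
Then RT(32) = 396.331 + 53.835 × log₂ 32 = 396.331 + 53.835 × 5 ≈ 665.504 ms.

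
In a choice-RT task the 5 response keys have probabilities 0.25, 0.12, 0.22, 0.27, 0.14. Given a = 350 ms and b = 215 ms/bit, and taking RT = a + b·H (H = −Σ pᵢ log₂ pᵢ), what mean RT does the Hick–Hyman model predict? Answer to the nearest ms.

835 ms

Entropy contributions −pᵢ log₂ pᵢ: 0.5000, 0.3671, 0.4806, 0.5100, 0.3971; sum H = 2.2548 bits.
RT = a + bH = 350 + 215·2.2548 = 834.78 ms.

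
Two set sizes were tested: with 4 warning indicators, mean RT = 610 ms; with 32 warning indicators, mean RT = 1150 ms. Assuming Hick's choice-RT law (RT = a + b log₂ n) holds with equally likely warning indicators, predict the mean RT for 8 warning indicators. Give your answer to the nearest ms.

790 ms

Fit slope and intercept:
  b = (1150 − 610) / (log₂ 32 − log₂ 4) = 540 / (5 − 2) = 180 ms/bit
  a = 610 − 180 × 2 = 250 ms
Then RT(8) = 250 + 180 × log₂ 8 = 250 + 180 × 3 ≈ 790.000 ms.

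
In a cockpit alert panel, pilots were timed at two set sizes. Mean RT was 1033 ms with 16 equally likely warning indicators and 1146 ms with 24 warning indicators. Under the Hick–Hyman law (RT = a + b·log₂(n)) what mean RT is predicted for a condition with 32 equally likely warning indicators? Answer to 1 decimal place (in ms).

RT is linear in log₂ n, so two points fix the line:
  b = (1146 − 1033) / (log₂ 24 − log₂ 16) = 113 / (4.5850 − 4) = 193.175 ms/bit
  a = 1033 − 193.175 × 4 = 260.301 ms
Then RT(32) = 260.301 + 193.175 × log₂ 32 = 260.301 + 193.175 × 5 ≈ 1226.175 ms.

1226.2 ms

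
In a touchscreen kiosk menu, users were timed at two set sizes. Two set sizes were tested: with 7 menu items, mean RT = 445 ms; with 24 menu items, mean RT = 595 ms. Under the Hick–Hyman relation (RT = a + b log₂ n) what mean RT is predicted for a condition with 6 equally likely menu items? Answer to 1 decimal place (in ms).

426.2 ms

Fit slope and intercept:
  b = (595 − 445) / (log₂ 24 − log₂ 7) = 150 / (4.5850 − 2.8074) = 84.383 ms/bit
  a = 445 − 84.383 × 2.8074 = 208.107 ms
Then RT(6) = 208.107 + 84.383 × log₂ 6 = 208.107 + 84.383 × 2.5850 ≈ 426.234 ms.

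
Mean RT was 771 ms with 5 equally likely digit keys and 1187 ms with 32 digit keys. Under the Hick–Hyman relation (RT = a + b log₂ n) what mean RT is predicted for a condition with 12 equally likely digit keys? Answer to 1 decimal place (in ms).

RT is linear in log₂ n, so two points fix the line:
  b = (1187 − 771) / (log₂ 32 − log₂ 5) = 416 / (5 − 2.3219) = 155.336 ms/bit
  a = 771 − 155.336 × 2.3219 = 410.322 ms
Then RT(12) = 410.322 + 155.336 × log₂ 12 = 410.322 + 155.336 × 3.5850 ≈ 967.194 ms.

967.2 ms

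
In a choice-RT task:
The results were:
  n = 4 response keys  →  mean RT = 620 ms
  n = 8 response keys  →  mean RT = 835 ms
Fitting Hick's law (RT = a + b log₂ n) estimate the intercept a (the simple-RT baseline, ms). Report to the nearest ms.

190 ms

b = (RT₂ − RT₁)/(log₂ n₂ − log₂ n₁) = (835 − 620)/(3 − 2) = 215 ms/bit.
a = RT₁ − b·log₂ n₁ = 620 − 215 × 2 = 190.000 ms.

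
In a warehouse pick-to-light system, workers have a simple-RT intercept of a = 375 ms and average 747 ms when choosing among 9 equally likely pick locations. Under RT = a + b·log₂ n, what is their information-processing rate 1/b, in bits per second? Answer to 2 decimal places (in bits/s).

b = (747 − 375)/log₂ 9 = 372/3.1699 = 117.353 ms per bit = 0.11735 s/bit; the reciprocal is 8.521 bits/s.

8.52 bits/s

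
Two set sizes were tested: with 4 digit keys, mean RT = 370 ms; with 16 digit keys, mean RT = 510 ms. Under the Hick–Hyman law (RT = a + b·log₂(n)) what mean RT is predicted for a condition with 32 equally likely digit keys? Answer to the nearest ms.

580 ms

With log₂ n on the abscissa the relation is linear; from the two conditions:
  b = (510 − 370) / (log₂ 16 − log₂ 4) = 140 / (4 − 2) = 70 ms/bit
  a = 370 − 70 × 2 = 230 ms
Then RT(32) = 230 + 70 × log₂ 32 = 230 + 70 × 5 ≈ 580.000 ms.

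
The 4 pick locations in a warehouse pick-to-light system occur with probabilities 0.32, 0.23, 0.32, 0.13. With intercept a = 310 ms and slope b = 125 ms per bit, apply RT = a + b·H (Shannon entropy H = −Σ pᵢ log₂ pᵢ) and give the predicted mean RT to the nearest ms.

Entropy contributions −pᵢ log₂ pᵢ: 0.5260, 0.4877, 0.5260, 0.3826; sum H = 1.9224 bits.
RT = a + bH = 310 + 125·1.9224 = 550.30 ms.

550 ms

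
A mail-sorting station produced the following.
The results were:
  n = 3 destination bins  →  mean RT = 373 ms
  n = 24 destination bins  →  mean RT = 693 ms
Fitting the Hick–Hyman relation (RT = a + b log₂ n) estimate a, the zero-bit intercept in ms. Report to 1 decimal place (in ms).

203.9 ms

b = (RT₂ − RT₁)/(log₂ n₂ − log₂ n₁) = (693 − 373)/(4.5850 − 1.5850) = 106.667 ms/bit.
a = RT₁ − b·log₂ n₁ = 373 − 106.667 × 1.5850 = 203.937 ms.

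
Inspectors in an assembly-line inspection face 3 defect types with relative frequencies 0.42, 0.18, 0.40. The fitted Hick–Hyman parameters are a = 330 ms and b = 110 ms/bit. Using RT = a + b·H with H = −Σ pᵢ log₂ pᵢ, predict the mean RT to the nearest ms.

495 ms

H = 0.42·log₂(1/0.42) + 0.18·log₂(1/0.18) + 0.40·log₂(1/0.40) = 1.4997 bits.
RT = 330 + 110 × 1.4997 = 494.97 ms.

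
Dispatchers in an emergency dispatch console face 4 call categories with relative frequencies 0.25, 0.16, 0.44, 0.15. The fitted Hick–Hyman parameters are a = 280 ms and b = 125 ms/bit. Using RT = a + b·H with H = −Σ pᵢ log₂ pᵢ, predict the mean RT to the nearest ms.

Entropy contributions −pᵢ log₂ pᵢ: 0.5000, 0.4230, 0.5211, 0.4105; sum H = 1.8547 bits.
RT = a + bH = 280 + 125·1.8547 = 511.84 ms.

512 ms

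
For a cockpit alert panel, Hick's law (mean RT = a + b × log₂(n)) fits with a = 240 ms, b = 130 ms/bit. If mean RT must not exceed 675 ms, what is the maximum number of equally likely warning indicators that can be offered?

Set 240 + 130·log₂ n ≤ 675 → log₂ n ≤ (675 − 240)/130 = 3.3462.
So n ≤ 2^3.3462 = 10.169; the largest integer n is 10.

10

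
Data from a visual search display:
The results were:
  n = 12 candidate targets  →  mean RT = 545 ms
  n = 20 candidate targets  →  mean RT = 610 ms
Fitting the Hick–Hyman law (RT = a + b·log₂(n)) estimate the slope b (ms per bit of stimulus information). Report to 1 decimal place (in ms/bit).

88.2 ms/bit

The slope on a log₂ axis is (610 − 545) / (4.3219 − 3.5850) = 88.200 ms/bit.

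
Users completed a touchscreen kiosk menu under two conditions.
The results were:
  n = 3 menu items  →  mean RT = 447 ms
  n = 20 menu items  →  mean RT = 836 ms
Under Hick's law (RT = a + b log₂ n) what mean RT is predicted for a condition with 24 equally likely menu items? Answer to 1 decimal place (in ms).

873.4 ms

RT is linear in log₂ n, so two points fix the line:
  b = (836 − 447) / (log₂ 20 − log₂ 3) = 389 / (4.3219 − 1.5850) = 142.128 ms/bit
  a = 447 − 142.128 × 1.5850 = 221.732 ms
Then RT(24) = 221.732 + 142.128 × log₂ 24 = 221.732 + 142.128 × 4.5850 ≈ 873.385 ms.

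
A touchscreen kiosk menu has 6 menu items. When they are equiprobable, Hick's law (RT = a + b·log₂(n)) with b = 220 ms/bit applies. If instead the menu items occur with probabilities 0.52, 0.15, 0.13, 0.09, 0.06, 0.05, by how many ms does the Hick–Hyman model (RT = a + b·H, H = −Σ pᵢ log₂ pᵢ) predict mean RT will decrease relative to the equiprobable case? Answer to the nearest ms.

116 ms

Equiprobable entropy H₀ = log₂ 6 = 2.5850 bits.
Skewed entropy H = −Σ pᵢ log₂ pᵢ = 2.0560 bits.
ΔRT = b·(H₀ − H) = 220 × 0.5289 = 116.36 ms.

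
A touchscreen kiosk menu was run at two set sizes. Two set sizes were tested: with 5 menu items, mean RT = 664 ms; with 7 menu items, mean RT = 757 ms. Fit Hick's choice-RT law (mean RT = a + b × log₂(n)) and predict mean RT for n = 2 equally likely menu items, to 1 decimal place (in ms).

410.7 ms

Fit slope and intercept:
  b = (757 − 664) / (log₂ 7 − log₂ 5) = 93 / (2.8074 − 2.3219) = 191.584 ms/bit
  a = 664 − 191.584 × 2.3219 = 219.156 ms
Then RT(2) = 219.156 + 191.584 × log₂ 2 = 219.156 + 191.584 × 1 ≈ 410.740 ms.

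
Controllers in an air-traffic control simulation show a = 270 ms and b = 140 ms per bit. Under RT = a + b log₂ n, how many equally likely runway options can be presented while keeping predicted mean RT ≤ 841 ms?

Information budget: (841 − 270)/140 = 4.0786 bits, so n ≤ 2^4.0786 = 16.896 → at most 16.

16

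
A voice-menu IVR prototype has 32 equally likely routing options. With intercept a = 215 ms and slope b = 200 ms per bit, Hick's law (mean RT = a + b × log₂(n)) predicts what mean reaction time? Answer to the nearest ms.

log₂(32) = 5 bits, so RT = 215 + 200 × 5 ≈ 1215.000 ms.

1215 ms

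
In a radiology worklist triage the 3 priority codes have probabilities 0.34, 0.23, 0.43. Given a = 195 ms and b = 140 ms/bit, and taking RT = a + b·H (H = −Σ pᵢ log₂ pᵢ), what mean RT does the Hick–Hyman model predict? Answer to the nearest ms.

Entropy contributions −pᵢ log₂ pᵢ: 0.5292, 0.4877, 0.5236; sum H = 1.5404 bits.
RT = a + bH = 195 + 140·1.5404 = 410.66 ms.

411 ms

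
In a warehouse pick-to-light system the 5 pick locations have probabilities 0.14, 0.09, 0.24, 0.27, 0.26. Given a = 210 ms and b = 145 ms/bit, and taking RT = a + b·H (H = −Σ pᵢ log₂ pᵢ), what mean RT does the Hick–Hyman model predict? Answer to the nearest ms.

Entropy contributions −pᵢ log₂ pᵢ: 0.3971, 0.3127, 0.4941, 0.5100, 0.5053; sum H = 2.2192 bits.
RT = a + bH = 210 + 145·2.2192 = 531.79 ms.

532 ms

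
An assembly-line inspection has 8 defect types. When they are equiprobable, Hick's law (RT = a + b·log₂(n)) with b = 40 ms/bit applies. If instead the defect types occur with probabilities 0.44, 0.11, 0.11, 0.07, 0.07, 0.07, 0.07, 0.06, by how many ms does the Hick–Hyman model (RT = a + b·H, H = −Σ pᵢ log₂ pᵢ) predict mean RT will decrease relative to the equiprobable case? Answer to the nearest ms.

The RT saving is b·ΔH. Equiprobable H₀ = log₂(8) = 3.0000 bits; with the given probabilities H = 2.5395 bits.
b·(H₀ − H) = 40 × (3.0000 − 2.5395) = 18.42 ms.

18 ms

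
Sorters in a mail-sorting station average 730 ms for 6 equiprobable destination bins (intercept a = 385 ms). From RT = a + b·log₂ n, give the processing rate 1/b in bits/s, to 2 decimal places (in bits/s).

b = (730 − 385)/log₂ 6 = 345/2.5850 = 133.464 ms per bit = 0.13346 s/bit; the reciprocal is 7.493 bits/s.

7.49 bits/s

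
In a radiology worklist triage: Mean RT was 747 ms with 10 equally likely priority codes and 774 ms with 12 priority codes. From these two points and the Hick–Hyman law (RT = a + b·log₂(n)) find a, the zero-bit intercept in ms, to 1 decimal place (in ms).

Slope: b = (774 − 747) / (log₂ 12 − log₂ 10) = 27/0.2630 = 102.648 ms/bit.
Intercept: a = 747 − 102.648·log₂(10) = 406.010 ms.

406.0 ms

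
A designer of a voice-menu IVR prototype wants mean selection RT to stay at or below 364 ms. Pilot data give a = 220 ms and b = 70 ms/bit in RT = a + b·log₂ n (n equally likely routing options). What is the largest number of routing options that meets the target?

4

70·log₂ n ≤ 364 − 220 = 144, giving log₂ n ≤ 2.0571 and n ≤ 4.162. The largest whole number is 4.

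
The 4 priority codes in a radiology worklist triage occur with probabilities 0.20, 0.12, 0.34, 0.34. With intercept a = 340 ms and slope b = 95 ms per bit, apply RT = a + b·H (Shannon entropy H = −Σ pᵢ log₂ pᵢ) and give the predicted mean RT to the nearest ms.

520 ms

Entropy contributions −pᵢ log₂ pᵢ: 0.4644, 0.3671, 0.5292, 0.5292; sum H = 1.8898 bits.
RT = a + bH = 340 + 95·1.8898 = 519.53 ms.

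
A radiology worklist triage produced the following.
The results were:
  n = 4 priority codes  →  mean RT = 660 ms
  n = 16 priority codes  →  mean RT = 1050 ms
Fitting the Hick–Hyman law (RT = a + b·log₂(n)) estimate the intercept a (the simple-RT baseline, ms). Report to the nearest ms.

The slope on a log₂ axis is (1050 − 660) / (4 − 2) = 195 ms/bit.
Intercept: a = 660 − 195·log₂(4) = 270.000 ms.

270 ms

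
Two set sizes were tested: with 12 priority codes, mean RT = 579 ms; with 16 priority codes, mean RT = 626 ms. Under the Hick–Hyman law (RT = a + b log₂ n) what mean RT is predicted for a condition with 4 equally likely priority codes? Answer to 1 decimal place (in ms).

RT is linear in log₂ n, so two points fix the line:
  b = (626 − 579) / (log₂ 16 − log₂ 12) = 47 / (4 − 3.5850) = 113.243 ms/bit
  a = 579 − 113.243 × 3.5850 = 173.029 ms
Then RT(4) = 173.029 + 113.243 × log₂ 4 = 173.029 + 113.243 × 2 ≈ 399.514 ms.

399.5 ms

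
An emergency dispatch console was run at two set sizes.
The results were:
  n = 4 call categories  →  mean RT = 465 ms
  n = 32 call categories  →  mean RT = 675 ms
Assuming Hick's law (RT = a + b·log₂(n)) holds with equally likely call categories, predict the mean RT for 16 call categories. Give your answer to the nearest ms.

605 ms

With log₂ n on the abscissa the relation is linear; from the two conditions:
  b = (675 − 465) / (log₂ 32 − log₂ 4) = 210 / (5 − 2) = 70 ms/bit
  a = 465 − 70 × 2 = 325 ms
Then RT(16) = 325 + 70 × log₂ 16 = 325 + 70 × 4 ≈ 605.000 ms.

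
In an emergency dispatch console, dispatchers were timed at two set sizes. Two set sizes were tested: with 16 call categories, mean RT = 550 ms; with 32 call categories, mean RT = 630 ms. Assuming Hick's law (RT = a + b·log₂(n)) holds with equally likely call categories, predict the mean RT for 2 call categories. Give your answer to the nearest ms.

Solve the two-equation system in a and b:
  b = (630 − 550) / (log₂ 32 − log₂ 16) = 80 / (5 − 4) = 80 ms/bit
  a = 550 − 80 × 4 = 230 ms
Then RT(2) = 230 + 80 × log₂ 2 = 230 + 80 × 1 ≈ 310.000 ms.

310 ms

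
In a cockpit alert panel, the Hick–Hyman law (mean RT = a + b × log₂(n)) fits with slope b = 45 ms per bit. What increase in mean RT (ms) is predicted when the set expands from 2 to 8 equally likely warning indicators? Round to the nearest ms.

90 ms

The intercept a cancels: ΔRT = b·(log₂ n₂ − log₂ n₁) = b·log₂(n₂/n₁).
log₂(8) − log₂(2) = log₂(8/2) = log₂(4) = 2.
ΔRT = 45 × 2.0000 = 90.000 ms.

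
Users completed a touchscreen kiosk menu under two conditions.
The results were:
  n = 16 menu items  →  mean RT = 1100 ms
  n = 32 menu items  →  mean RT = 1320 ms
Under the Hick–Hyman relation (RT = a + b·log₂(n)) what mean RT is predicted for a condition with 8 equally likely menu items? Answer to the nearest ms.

880 ms

RT is linear in log₂ n, so two points fix the line:
  b = (1320 − 1100) / (log₂ 32 − log₂ 16) = 220 / (5 − 4) = 220 ms/bit
  a = 1100 − 220 × 4 = 220 ms
Then RT(8) = 220 + 220 × log₂ 8 = 220 + 220 × 3 ≈ 880.000 ms.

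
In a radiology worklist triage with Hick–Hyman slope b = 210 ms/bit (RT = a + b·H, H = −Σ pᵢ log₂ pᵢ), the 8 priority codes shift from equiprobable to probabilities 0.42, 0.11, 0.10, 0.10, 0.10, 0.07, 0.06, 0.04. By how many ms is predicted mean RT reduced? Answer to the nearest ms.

90 ms

Equiprobable entropy H₀ = log₂ 8 = 3.0000 bits.
Skewed entropy H = −Σ pᵢ log₂ pᵢ = 2.5704 bits.
ΔRT = b·(H₀ − H) = 210 × 0.4296 = 90.23 ms.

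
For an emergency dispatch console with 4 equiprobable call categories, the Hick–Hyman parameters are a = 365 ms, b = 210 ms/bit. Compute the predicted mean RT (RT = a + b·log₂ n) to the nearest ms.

785 ms

log₂(4) = 2 bits, so RT = 365 + 210 × 2 ≈ 785.000 ms.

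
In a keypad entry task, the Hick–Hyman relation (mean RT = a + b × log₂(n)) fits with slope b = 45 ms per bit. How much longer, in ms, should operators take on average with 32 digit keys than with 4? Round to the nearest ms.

135 ms

The intercept a cancels: ΔRT = b·(log₂ n₂ − log₂ n₁) = b·log₂(n₂/n₁).
log₂(32) − log₂(4) = log₂(32/4) = log₂(8) = 3.
ΔRT = 45 × 3.0000 = 135.000 ms.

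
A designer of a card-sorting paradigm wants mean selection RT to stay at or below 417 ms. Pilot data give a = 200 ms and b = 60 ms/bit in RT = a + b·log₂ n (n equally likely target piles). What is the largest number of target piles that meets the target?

12

60·log₂ n ≤ 417 − 200 = 217, giving log₂ n ≤ 3.6167 and n ≤ 12.267. The largest whole number is 12.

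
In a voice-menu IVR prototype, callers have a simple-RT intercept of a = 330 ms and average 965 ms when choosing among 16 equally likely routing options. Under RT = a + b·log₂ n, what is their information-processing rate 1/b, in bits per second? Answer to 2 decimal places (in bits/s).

6.30 bits/s

Choice component = 965 − 330 = 635 ms over log₂(16) = 4 bits.
b = 635 / 4 = 158.750 ms/bit, so 1/b = 6.299 bits/s.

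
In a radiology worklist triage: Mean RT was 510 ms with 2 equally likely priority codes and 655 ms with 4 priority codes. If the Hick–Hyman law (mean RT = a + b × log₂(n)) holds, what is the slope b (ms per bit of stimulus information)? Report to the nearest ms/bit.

The slope on a log₂ axis is (655 − 510) / (2 − 1) = 145 ms/bit.

145 ms/bit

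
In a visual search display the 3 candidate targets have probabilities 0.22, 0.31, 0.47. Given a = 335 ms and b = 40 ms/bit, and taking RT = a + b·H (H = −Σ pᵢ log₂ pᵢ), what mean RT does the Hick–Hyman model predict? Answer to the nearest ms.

Entropy contributions −pᵢ log₂ pᵢ: 0.4806, 0.5238, 0.5120; sum H = 1.5163 bits.
RT = a + bH = 335 + 40·1.5163 = 395.65 ms.

396 ms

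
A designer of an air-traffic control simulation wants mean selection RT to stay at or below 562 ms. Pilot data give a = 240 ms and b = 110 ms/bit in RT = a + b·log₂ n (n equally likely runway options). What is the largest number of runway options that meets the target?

110·log₂ n ≤ 562 − 240 = 322, giving log₂ n ≤ 2.9273 and n ≤ 7.607. The largest whole number is 7.

7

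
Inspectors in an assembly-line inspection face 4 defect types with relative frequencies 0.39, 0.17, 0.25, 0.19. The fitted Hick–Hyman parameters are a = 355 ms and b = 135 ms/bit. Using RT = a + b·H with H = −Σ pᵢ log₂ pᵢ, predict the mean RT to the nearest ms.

H = 0.39·log₂(1/0.39) + 0.17·log₂(1/0.17) + 0.25·log₂(1/0.25) + 0.19·log₂(1/0.19) = 1.9196 bits.
RT = 355 + 135 × 1.9196 = 614.15 ms.

614 ms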